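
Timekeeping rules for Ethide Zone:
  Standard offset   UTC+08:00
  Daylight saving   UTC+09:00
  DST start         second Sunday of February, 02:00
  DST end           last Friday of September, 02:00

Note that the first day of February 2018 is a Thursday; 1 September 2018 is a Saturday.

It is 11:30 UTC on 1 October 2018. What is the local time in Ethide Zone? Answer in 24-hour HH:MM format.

19:30

1 February 2018 is a Thursday, so the first Sunday is February 4 and the second is February 11.
1 September 2018 is a Saturday, so Fridays fall on 7, 14, 21, 28; the last is September 28.
At the standard offset (UTC+08:00), 11:30 UTC + 8h = 19:30 Ethide Zone standard time.
Daylight saving runs 11 February – 28 September; the standard-time date in Ethide Zone, 1 October 2018, is outside that window, so Ethide Zone is on standard time at UTC+08:00.
11:30 UTC + 8h = 19:30 local.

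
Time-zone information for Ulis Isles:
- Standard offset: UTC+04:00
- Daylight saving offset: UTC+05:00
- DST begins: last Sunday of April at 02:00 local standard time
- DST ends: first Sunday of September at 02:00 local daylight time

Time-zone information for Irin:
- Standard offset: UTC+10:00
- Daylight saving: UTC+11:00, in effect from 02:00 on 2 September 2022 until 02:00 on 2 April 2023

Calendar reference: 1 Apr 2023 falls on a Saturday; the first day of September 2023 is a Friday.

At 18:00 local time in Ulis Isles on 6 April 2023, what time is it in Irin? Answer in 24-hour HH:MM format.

00:00

1 April 2023 is a Saturday, so Sundays fall on 2, 9, 16, 23, 30; the last is April 30.
1 September 2023 is a Friday, so the first Sunday is September 3.
6 April 2023 is outside the daylight-saving period (30 April – 3 September), so Ulis Isles is on standard time, UTC+04:00.
18:00 Ulis Isles − 4h = 14:00 UTC.
At the standard offset (UTC+10:00), 14:00 UTC + 10h = 00:00 Irin standard time (rolling into the next day, 7 April 2023).
The standard-time date in Irin, 7 April 2023, is outside the daylight-saving period (2 September 2022 – 2 April 2023), so Irin is on standard time, UTC+10:00.
14:00 UTC + 10h = 00:00 Irin (rolling into the next day, 7 April 2023).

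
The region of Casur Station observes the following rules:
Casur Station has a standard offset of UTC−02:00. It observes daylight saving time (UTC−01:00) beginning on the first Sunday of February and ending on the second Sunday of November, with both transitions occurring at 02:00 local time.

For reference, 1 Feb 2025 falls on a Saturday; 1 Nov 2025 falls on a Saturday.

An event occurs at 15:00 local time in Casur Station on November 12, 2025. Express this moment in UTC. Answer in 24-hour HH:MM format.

1 February 2025 is a Saturday, so the first Sunday is February 2.
1 November 2025 is a Saturday, so the first Sunday is November 2 and the second is November 9.
November 12, 2025 does not fall between 2 February and 9 November, so daylight saving is not in effect and Casur Station is at UTC−02:00.
15:00 local + 2h = 17:00 UTC.

17:00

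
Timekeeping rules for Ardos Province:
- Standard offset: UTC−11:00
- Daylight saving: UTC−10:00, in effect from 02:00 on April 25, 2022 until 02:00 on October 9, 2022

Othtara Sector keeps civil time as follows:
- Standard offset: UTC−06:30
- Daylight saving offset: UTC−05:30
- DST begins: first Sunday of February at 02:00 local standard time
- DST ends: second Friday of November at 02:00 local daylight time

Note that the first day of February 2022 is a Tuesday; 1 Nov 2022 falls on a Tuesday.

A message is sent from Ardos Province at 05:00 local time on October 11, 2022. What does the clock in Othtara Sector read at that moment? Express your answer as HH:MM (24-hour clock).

Daylight saving runs 25 April – 9 October; October 11, 2022 is outside that window, so Ardos Province is on standard time at UTC−11:00.
05:00 Ardos Province + 11h = 16:00 UTC.
1 February 2022 is a Tuesday, so the first Sunday is February 6.
1 November 2022 is a Tuesday, so the first Friday is November 4 and the second is November 11.
At the standard offset (UTC−06:30), 16:00 UTC − 6h30m = 09:30 Othtara Sector standard time.
The standard-time date in Othtara Sector, October 11, 2022, falls between 6 February and 11 November, so daylight saving is in effect and Othtara Sector is at UTC−05:30.
16:00 UTC − 5h30m = 10:30 Othtara Sector.

10:30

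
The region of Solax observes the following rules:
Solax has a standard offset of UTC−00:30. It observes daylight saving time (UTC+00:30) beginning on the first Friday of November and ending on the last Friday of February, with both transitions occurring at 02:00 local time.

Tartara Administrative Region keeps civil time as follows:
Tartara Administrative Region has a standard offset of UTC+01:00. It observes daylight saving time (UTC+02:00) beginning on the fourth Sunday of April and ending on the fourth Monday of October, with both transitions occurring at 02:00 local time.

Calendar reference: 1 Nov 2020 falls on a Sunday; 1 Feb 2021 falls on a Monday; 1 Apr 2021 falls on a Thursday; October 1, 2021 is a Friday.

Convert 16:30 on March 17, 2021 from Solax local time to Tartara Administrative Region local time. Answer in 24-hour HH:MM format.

1 November 2020 is a Sunday, so the first Friday is November 6.
1 February 2021 is a Monday, so Fridays fall on 5, 12, 19, 26; the last is February 26.
March 17, 2021 does not fall between 6 November 2020 and 26 February 2021, so daylight saving is not in effect and Solax is at UTC−00:30.
16:30 Solax + 0h30m = 17:00 UTC.
1 April 2021 is a Thursday, so the first Sunday is April 4 and the fourth is April 25.
1 October 2021 is a Friday, so the first Monday is October 4 and the fourth is October 25.
At the standard offset (UTC+01:00), 17:00 UTC + 1h = 18:00 Tartara Administrative Region standard time.
The standard-time date in Tartara Administrative Region, March 17, 2021, is outside the daylight-saving period (25 April – 25 October), so Tartara Administrative Region is on standard time, UTC+01:00.
17:00 UTC + 1h = 18:00 Tartara Administrative Region.

18:00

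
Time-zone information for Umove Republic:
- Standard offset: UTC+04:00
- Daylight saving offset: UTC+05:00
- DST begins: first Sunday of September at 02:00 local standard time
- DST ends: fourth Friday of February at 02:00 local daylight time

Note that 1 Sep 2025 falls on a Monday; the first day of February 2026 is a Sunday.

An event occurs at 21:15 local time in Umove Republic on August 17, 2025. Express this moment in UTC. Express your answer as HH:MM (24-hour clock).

1 September 2025 is a Monday, so the first Sunday is September 7.
1 February 2026 is a Sunday, so the first Friday is February 6 and the fourth is February 27.
August 17, 2025 is outside the daylight-saving period (7 September 2025 – 27 February 2026), so Umove Republic is on standard time, UTC+04:00.
21:15 local − 4h = 17:15 UTC.

17:15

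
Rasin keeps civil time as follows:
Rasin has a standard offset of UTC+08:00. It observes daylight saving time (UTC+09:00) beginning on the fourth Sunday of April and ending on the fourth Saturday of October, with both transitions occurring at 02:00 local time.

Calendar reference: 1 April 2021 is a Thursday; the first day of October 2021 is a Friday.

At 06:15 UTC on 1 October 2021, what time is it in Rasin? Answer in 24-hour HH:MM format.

15:15

1 April 2021 is a Thursday, so the first Sunday is April 4 and the fourth is April 25.
1 October 2021 is a Friday, so the first Saturday is October 2 and the fourth is October 23.
At the standard offset (UTC+08:00), 06:15 UTC + 8h = 14:15 Rasin standard time.
The standard-time date in Rasin, 1 October 2021, lies within the daylight-saving period (25 April – 23 October), so Rasin is on daylight time, UTC+09:00.
06:15 UTC + 9h = 15:15 local.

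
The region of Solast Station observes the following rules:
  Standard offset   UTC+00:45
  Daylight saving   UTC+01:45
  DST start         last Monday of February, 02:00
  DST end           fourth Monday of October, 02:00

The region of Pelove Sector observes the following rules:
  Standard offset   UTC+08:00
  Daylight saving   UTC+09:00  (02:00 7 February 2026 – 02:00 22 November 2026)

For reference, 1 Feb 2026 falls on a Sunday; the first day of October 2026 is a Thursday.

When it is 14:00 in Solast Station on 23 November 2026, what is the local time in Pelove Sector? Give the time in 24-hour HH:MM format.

1 February 2026 is a Sunday, so Mondays fall on 2, 9, 16, 23; the last is February 23.
1 October 2026 is a Thursday, so the first Monday is October 5 and the fourth is October 26.
Daylight saving runs 23 February – 26 October; 23 November 2026 is outside that window, so Solast Station is on standard time at UTC+00:45.
14:00 Solast Station − 0h45m = 13:15 UTC.
At the standard offset (UTC+08:00), 13:15 UTC + 8h = 21:15 Pelove Sector standard time.
The standard-time date in Pelove Sector, 23 November 2026, does not fall between 7 February and 22 November, so daylight saving is not in effect and Pelove Sector is at UTC+08:00.
13:15 UTC + 8h = 21:15 Pelove Sector.

21:15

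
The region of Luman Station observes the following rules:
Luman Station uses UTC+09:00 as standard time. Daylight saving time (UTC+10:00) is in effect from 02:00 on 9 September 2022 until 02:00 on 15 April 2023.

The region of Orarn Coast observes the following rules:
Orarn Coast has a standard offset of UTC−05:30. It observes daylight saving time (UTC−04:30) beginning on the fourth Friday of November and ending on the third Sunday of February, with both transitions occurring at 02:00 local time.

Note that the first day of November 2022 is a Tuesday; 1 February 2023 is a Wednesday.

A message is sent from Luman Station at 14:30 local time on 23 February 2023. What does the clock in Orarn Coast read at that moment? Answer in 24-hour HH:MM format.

23:00

23 February 2023 falls between 9 September 2022 and 15 April 2023, so daylight saving is in effect and Luman Station is at UTC+10:00.
14:30 Luman Station − 10h = 04:30 UTC.
1 November 2022 is a Tuesday, so the first Friday is November 4 and the fourth is November 25.
1 February 2023 is a Wednesday, so the first Sunday is February 5 and the third is February 19.
At the standard offset (UTC−05:30), 04:30 UTC − 5h30m = 23:00 Orarn Coast standard time (rolling into the previous day, 22 February 2023).
The standard-time date in Orarn Coast, 22 February 2023, does not fall between 25 November 2022 and 19 February 2023, so daylight saving is not in effect and Orarn Coast is at UTC−05:30.
04:30 UTC − 5h30m = 23:00 Orarn Coast (rolling into the previous day, 22 February 2023).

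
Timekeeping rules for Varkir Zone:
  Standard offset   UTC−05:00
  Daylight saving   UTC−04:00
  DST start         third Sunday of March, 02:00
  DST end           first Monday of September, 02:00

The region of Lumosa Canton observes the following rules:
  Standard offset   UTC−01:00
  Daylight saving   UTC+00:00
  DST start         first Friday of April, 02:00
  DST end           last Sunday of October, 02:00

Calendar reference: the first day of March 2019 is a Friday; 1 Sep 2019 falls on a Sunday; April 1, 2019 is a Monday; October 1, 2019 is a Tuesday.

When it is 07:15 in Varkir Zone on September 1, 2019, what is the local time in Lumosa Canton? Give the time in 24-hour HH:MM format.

11:15

1 March 2019 is a Friday, so the first Sunday is March 3 and the third is March 17.
1 September 2019 is a Sunday, so the first Monday is September 2.
September 1, 2019 lies within the daylight-saving period (17 March – 2 September), so Varkir Zone is on daylight time, UTC−04:00.
07:15 Varkir Zone + 4h = 11:15 UTC.
1 April 2019 is a Monday, so the first Friday is April 5.
1 October 2019 is a Tuesday, so Sundays fall on 6, 13, 20, 27; the last is October 27.
At the standard offset (UTC−01:00), 11:15 UTC − 1h = 10:15 Lumosa Canton standard time.
The standard-time date in Lumosa Canton, September 1, 2019, falls between 5 April and 27 October, so daylight saving is in effect and Lumosa Canton is at UTC+00:00.
11:15 UTC + 0h = 11:15 Lumosa Canton.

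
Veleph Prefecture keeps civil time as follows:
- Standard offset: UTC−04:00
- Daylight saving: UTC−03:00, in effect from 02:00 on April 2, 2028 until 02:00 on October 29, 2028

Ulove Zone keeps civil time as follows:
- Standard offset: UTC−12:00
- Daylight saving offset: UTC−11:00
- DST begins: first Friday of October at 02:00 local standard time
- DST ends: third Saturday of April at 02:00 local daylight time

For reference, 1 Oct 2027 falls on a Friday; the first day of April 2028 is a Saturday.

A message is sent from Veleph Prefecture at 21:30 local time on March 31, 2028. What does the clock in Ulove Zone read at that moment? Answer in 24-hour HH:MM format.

14:30

March 31, 2028 is outside the daylight-saving period (2 April – 29 October), so Veleph Prefecture is on standard time, UTC−04:00.
21:30 Veleph Prefecture + 4h = 01:30 UTC (rolling into the next day, 1 April 2028).
1 October 2027 is a Friday, so the first Friday is October 1.
1 April 2028 is a Saturday, so the first Saturday is April 1 and the third is April 15.
At the standard offset (UTC−12:00), 01:30 UTC − 12h = 13:30 Ulove Zone standard time (rolling into the previous day, 31 March 2028).
The standard-time date in Ulove Zone, March 31, 2028, lies within the daylight-saving period (1 October 2027 – 15 April 2028), so Ulove Zone is on daylight time, UTC−11:00.
01:30 UTC − 11h = 14:30 Ulove Zone (rolling into the previous day, 31 March 2028).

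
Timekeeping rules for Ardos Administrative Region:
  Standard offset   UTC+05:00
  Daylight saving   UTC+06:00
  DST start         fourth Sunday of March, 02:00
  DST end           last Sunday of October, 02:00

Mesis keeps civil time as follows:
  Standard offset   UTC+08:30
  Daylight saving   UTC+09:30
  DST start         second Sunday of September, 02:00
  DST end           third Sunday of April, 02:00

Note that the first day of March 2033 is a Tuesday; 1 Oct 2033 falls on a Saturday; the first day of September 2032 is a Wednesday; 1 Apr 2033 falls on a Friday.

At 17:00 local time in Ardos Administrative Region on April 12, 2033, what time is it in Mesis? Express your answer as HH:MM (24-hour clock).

20:30

1 March 2033 is a Tuesday, so the first Sunday is March 6 and the fourth is March 27.
1 October 2033 is a Saturday, so Sundays fall on 2, 9, 16, 23, 30; the last is October 30.
April 12, 2033 lies within the daylight-saving period (27 March – 30 October), so Ardos Administrative Region is on daylight time, UTC+06:00.
17:00 Ardos Administrative Region − 6h = 11:00 UTC.
1 September 2032 is a Wednesday, so the first Sunday is September 5 and the second is September 12.
1 April 2033 is a Friday, so the first Sunday is April 3 and the third is April 17.
At the standard offset (UTC+08:30), 11:00 UTC + 8h30m = 19:30 Mesis standard time.
Daylight saving runs 12 September 2032 – 17 April 2033; the standard-time date in Mesis, April 12, 2033, is inside that window, so Mesis is at UTC+09:30.
11:00 UTC + 9h30m = 20:30 Mesis.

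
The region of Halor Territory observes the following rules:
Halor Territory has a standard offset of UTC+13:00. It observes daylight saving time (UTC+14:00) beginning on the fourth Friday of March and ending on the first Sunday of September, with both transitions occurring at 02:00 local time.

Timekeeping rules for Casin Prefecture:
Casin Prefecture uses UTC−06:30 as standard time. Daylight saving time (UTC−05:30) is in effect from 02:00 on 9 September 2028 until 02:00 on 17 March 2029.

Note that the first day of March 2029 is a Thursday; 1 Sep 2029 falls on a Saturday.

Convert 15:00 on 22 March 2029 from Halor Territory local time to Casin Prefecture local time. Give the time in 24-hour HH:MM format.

19:30

1 March 2029 is a Thursday, so the first Friday is March 2 and the fourth is March 23.
1 September 2029 is a Saturday, so the first Sunday is September 2.
Daylight saving runs 23 March – 2 September; 22 March 2029 is outside that window, so Halor Territory is on standard time at UTC+13:00.
15:00 Halor Territory − 13h = 02:00 UTC.
At the standard offset (UTC−06:30), 02:00 UTC − 6h30m = 19:30 Casin Prefecture standard time (rolling into the previous day, 21 March 2029).
The standard-time date in Casin Prefecture, 21 March 2029, does not fall between 9 September 2028 and 17 March 2029, so daylight saving is not in effect and Casin Prefecture is at UTC−06:30.
02:00 UTC − 6h30m = 19:30 Casin Prefecture (rolling into the previous day, 21 March 2029).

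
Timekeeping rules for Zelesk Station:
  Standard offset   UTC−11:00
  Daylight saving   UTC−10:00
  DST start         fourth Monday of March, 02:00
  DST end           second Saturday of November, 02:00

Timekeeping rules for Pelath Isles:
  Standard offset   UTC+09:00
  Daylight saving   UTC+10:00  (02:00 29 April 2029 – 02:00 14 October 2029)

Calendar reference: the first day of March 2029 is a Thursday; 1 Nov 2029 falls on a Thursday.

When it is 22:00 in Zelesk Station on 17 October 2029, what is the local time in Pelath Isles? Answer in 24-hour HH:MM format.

17:00

1 March 2029 is a Thursday, so the first Monday is March 5 and the fourth is March 26.
1 November 2029 is a Thursday, so the first Saturday is November 3 and the second is November 10.
17 October 2029 lies within the daylight-saving period (26 March – 10 November), so Zelesk Station is on daylight time, UTC−10:00.
22:00 Zelesk Station + 10h = 08:00 UTC (rolling into the next day, 18 October 2029).
At the standard offset (UTC+09:00), 08:00 UTC + 9h = 17:00 Pelath Isles standard time.
The standard-time date in Pelath Isles, 18 October 2029, is outside the daylight-saving period (29 April – 14 October), so Pelath Isles is on standard time, UTC+09:00.
08:00 UTC + 9h = 17:00 Pelath Isles.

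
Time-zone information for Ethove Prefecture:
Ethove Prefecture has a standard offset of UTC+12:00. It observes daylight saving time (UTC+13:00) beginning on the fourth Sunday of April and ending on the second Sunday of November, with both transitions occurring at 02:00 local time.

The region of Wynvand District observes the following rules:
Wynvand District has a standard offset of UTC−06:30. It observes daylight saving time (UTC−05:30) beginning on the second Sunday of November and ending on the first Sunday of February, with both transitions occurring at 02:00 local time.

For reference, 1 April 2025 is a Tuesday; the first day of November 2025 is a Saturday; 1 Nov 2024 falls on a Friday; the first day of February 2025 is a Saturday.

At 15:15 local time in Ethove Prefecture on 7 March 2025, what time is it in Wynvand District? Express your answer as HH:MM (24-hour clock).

1 April 2025 is a Tuesday, so the first Sunday is April 6 and the fourth is April 27.
1 November 2025 is a Saturday, so the first Sunday is November 2 and the second is November 9.
7 March 2025 does not fall between 27 April and 9 November, so daylight saving is not in effect and Ethove Prefecture is at UTC+12:00.
15:15 Ethove Prefecture − 12h = 03:15 UTC.
1 November 2024 is a Friday, so the first Sunday is November 3 and the second is November 10.
1 February 2025 is a Saturday, so the first Sunday is February 2.
At the standard offset (UTC−06:30), 03:15 UTC − 6h30m = 20:45 Wynvand District standard time (rolling into the previous day, 6 March 2025).
Daylight saving runs 10 November 2024 – 2 February 2025; the standard-time date in Wynvand District, 6 March 2025, is outside that window, so Wynvand District is on standard time at UTC−06:30.
03:15 UTC − 6h30m = 20:45 Wynvand District (rolling into the previous day, 6 March 2025).

20:45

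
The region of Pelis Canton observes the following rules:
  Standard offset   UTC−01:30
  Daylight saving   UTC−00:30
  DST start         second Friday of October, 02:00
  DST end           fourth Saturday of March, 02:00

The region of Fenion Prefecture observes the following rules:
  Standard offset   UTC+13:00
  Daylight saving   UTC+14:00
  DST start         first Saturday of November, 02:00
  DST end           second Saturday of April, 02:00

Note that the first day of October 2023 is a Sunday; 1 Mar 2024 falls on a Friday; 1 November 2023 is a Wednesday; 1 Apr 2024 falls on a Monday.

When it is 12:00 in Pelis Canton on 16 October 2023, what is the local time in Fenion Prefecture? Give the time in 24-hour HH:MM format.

1 October 2023 is a Sunday, so the first Friday is October 6 and the second is October 13.
1 March 2024 is a Friday, so the first Saturday is March 2 and the fourth is March 23.
16 October 2023 lies within the daylight-saving period (13 October 2023 – 23 March 2024), so Pelis Canton is on daylight time, UTC−00:30.
12:00 Pelis Canton + 0h30m = 12:30 UTC.
1 November 2023 is a Wednesday, so the first Saturday is November 4.
1 April 2024 is a Monday, so the first Saturday is April 6 and the second is April 13.
At the standard offset (UTC+13:00), 12:30 UTC + 13h = 01:30 Fenion Prefecture standard time (rolling into the next day, 17 October 2023).
Daylight saving runs 4 November 2023 – 13 April 2024; the standard-time date in Fenion Prefecture, 17 October 2023, is outside that window, so Fenion Prefecture is on standard time at UTC+13:00.
12:30 UTC + 13h = 01:30 Fenion Prefecture (rolling into the next day, 17 October 2023).

01:30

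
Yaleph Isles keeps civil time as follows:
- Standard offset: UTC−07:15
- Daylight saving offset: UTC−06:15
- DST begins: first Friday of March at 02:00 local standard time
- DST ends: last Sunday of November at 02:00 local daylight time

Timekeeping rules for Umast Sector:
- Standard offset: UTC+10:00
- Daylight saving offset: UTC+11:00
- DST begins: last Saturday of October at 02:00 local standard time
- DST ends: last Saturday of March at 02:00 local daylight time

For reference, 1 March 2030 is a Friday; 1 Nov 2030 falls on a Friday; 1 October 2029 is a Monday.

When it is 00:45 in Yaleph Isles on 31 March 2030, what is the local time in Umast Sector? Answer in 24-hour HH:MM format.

1 March 2030 is a Friday, so the first Friday is March 1.
1 November 2030 is a Friday, so Sundays fall on 3, 10, 17, 24; the last is November 24.
31 March 2030 lies within the daylight-saving period (1 March – 24 November), so Yaleph Isles is on daylight time, UTC−06:15.
00:45 Yaleph Isles + 6h15m = 07:00 UTC.
1 October 2029 is a Monday, so Saturdays fall on 6, 13, 20, 27; the last is October 27.
1 March 2030 is a Friday, so Saturdays fall on 2, 9, 16, 23, 30; the last is March 30.
At the standard offset (UTC+10:00), 07:00 UTC + 10h = 17:00 Umast Sector standard time.
Daylight saving runs 27 October 2029 – 30 March 2030; the standard-time date in Umast Sector, 31 March 2030, is outside that window, so Umast Sector is on standard time at UTC+10:00.
07:00 UTC + 10h = 17:00 Umast Sector.

17:00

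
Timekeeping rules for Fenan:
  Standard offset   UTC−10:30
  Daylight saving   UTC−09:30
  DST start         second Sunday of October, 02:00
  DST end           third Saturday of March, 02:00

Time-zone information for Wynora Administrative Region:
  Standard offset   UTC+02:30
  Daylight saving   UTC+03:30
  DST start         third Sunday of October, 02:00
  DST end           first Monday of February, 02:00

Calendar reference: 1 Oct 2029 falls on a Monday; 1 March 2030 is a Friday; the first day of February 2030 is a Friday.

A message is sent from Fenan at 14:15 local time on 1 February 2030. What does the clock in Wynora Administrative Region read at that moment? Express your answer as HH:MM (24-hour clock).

03:15

1 October 2029 is a Monday, so the first Sunday is October 7 and the second is October 14.
1 March 2030 is a Friday, so the first Saturday is March 2 and the third is March 16.
1 February 2030 lies within the daylight-saving period (14 October 2029 – 16 March 2030), so Fenan is on daylight time, UTC−09:30.
14:15 Fenan + 9h30m = 23:45 UTC.
1 October 2029 is a Monday, so the first Sunday is October 7 and the third is October 21.
1 February 2030 is a Friday, so the first Monday is February 4.
At the standard offset (UTC+02:30), 23:45 UTC + 2h30m = 02:15 Wynora Administrative Region standard time (rolling into the next day, 2 February 2030).
The standard-time date in Wynora Administrative Region, 2 February 2030, falls between 21 October 2029 and 4 February 2030, so daylight saving is in effect and Wynora Administrative Region is at UTC+03:30.
23:45 UTC + 3h30m = 03:15 Wynora Administrative Region (rolling into the next day, 2 February 2030).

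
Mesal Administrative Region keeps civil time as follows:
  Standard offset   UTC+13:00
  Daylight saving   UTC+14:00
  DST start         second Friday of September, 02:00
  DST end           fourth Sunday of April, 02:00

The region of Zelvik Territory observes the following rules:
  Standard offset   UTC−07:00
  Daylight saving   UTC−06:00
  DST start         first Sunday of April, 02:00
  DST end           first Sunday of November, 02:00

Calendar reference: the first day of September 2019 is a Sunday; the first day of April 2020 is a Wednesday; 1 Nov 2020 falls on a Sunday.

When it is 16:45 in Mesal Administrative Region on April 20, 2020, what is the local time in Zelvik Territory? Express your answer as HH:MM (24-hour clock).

1 September 2019 is a Sunday, so the first Friday is September 6 and the second is September 13.
1 April 2020 is a Wednesday, so the first Sunday is April 5 and the fourth is April 26.
April 20, 2020 lies within the daylight-saving period (13 September 2019 – 26 April 2020), so Mesal Administrative Region is on daylight time, UTC+14:00.
16:45 Mesal Administrative Region − 14h = 02:45 UTC.
1 April 2020 is a Wednesday, so the first Sunday is April 5.
1 November 2020 is a Sunday, so the first Sunday is November 1.
At the standard offset (UTC−07:00), 02:45 UTC − 7h = 19:45 Zelvik Territory standard time (rolling into the previous day, 19 April 2020).
Daylight saving runs 5 April – 1 November; the standard-time date in Zelvik Territory, April 19, 2020, is inside that window, so Zelvik Territory is at UTC−06:00.
02:45 UTC − 6h = 20:45 Zelvik Territory (rolling into the previous day, 19 April 2020).

20:45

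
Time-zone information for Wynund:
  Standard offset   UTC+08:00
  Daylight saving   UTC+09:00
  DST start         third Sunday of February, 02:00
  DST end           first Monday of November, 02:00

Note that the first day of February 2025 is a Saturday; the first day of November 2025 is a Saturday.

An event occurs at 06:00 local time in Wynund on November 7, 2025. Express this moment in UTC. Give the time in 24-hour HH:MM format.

1 February 2025 is a Saturday, so the first Sunday is February 2 and the third is February 16.
1 November 2025 is a Saturday, so the first Monday is November 3.
November 7, 2025 is outside the daylight-saving period (16 February – 3 November), so Wynund is on standard time, UTC+08:00.
06:00 local − 8h = 22:00 UTC (rolling into the previous day, 6 November 2025).

22:00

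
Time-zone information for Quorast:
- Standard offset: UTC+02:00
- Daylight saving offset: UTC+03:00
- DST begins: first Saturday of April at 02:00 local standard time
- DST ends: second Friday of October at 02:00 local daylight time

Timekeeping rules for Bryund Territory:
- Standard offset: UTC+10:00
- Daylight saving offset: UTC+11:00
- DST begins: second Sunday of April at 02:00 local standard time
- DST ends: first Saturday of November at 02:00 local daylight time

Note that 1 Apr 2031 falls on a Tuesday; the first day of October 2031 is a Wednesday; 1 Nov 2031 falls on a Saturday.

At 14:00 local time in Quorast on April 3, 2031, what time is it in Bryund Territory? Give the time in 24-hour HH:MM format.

1 April 2031 is a Tuesday, so the first Saturday is April 5.
1 October 2031 is a Wednesday, so the first Friday is October 3 and the second is October 10.
Daylight saving runs 5 April – 10 October; April 3, 2031 is outside that window, so Quorast is on standard time at UTC+02:00.
14:00 Quorast − 2h = 12:00 UTC.
1 April 2031 is a Tuesday, so the first Sunday is April 6 and the second is April 13.
1 November 2031 is a Saturday, so the first Saturday is November 1.
At the standard offset (UTC+10:00), 12:00 UTC + 10h = 22:00 Bryund Territory standard time.
The standard-time date in Bryund Territory, April 3, 2031, does not fall between 13 April and 1 November, so daylight saving is not in effect and Bryund Territory is at UTC+10:00.
12:00 UTC + 10h = 22:00 Bryund Territory.

22:00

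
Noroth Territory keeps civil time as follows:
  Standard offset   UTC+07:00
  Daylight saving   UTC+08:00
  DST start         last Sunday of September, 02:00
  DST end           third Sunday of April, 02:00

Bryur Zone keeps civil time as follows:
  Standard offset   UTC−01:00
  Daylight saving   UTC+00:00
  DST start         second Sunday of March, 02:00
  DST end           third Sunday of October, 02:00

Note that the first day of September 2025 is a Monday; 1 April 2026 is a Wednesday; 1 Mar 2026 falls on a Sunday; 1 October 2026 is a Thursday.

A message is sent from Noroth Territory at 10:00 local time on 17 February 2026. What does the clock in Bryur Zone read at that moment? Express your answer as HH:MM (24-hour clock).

1 September 2025 is a Monday, so Sundays fall on 7, 14, 21, 28; the last is September 28.
1 April 2026 is a Wednesday, so the first Sunday is April 5 and the third is April 19.
17 February 2026 falls between 28 September 2025 and 19 April 2026, so daylight saving is in effect and Noroth Territory is at UTC+08:00.
10:00 Noroth Territory − 8h = 02:00 UTC.
1 March 2026 is a Sunday, so the first Sunday is March 1 and the second is March 8.
1 October 2026 is a Thursday, so the first Sunday is October 4 and the third is October 18.
At the standard offset (UTC−01:00), 02:00 UTC − 1h = 01:00 Bryur Zone standard time.
Daylight saving runs 8 March – 18 October; the standard-time date in Bryur Zone, 17 February 2026, is outside that window, so Bryur Zone is on standard time at UTC−01:00.
02:00 UTC − 1h = 01:00 Bryur Zone.

01:00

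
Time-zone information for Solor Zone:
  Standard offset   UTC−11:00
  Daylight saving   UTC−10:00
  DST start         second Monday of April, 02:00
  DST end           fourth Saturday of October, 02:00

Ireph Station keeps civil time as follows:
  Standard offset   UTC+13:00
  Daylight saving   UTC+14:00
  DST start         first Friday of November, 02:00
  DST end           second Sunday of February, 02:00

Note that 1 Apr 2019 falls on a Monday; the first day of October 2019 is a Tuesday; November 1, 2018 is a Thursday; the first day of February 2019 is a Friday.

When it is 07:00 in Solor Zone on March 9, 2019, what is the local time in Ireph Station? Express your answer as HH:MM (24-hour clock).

07:00

1 April 2019 is a Monday, so the first Monday is April 1 and the second is April 8.
1 October 2019 is a Tuesday, so the first Saturday is October 5 and the fourth is October 26.
March 9, 2019 is outside the daylight-saving period (8 April – 26 October), so Solor Zone is on standard time, UTC−11:00.
07:00 Solor Zone + 11h = 18:00 UTC.
1 November 2018 is a Thursday, so the first Friday is November 2.
1 February 2019 is a Friday, so the first Sunday is February 3 and the second is February 10.
At the standard offset (UTC+13:00), 18:00 UTC + 13h = 07:00 Ireph Station standard time (rolling into the next day, 10 March 2019).
The standard-time date in Ireph Station, March 10, 2019, is outside the daylight-saving period (2 November 2018 – 10 February 2019), so Ireph Station is on standard time, UTC+13:00.
18:00 UTC + 13h = 07:00 Ireph Station (rolling into the next day, 10 March 2019).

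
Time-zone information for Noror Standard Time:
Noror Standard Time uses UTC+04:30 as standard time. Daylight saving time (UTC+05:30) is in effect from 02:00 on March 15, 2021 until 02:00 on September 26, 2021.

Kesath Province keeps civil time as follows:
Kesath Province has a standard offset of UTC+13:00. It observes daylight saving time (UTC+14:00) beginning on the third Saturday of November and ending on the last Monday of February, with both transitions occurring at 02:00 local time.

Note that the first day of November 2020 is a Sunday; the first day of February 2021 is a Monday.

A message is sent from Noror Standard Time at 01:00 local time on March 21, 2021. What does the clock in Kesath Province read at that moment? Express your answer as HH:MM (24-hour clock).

March 21, 2021 falls between 15 March and 26 September, so daylight saving is in effect and Noror Standard Time is at UTC+05:30.
01:00 Noror Standard Time − 5h30m = 19:30 UTC (rolling into the previous day, 20 March 2021).
1 November 2020 is a Sunday, so the first Saturday is November 7 and the third is November 21.
1 February 2021 is a Monday, so Mondays fall on 1, 8, 15, 22; the last is February 22.
At the standard offset (UTC+13:00), 19:30 UTC + 13h = 08:30 Kesath Province standard time (rolling into the next day, 21 March 2021).
Daylight saving runs 21 November 2020 – 22 February 2021; the standard-time date in Kesath Province, March 21, 2021, is outside that window, so Kesath Province is on standard time at UTC+13:00.
19:30 UTC + 13h = 08:30 Kesath Province (rolling into the next day, 21 March 2021).

08:30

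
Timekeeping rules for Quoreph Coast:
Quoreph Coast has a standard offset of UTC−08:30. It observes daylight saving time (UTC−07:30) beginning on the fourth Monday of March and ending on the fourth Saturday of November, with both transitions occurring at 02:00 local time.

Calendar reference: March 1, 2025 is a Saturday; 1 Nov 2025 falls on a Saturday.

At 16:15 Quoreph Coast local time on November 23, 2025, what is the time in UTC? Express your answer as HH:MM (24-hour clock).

00:45

1 March 2025 is a Saturday, so the first Monday is March 3 and the fourth is March 24.
1 November 2025 is a Saturday, so the first Saturday is November 1 and the fourth is November 22.
Daylight saving runs 24 March – 22 November; November 23, 2025 is outside that window, so Quoreph Coast is on standard time at UTC−08:30.
16:15 local + 8h30m = 00:45 UTC (rolling into the next day, 24 November 2025).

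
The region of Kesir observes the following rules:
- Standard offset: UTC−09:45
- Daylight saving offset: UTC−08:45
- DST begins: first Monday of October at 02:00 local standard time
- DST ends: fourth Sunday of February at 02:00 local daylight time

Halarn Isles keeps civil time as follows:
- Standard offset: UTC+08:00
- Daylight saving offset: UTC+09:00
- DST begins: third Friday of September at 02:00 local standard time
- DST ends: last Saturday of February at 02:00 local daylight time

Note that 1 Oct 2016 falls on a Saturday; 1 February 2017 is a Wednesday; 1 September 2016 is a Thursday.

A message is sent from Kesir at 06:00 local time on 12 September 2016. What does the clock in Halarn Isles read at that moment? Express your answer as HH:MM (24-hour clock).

1 October 2016 is a Saturday, so the first Monday is October 3.
1 February 2017 is a Wednesday, so the first Sunday is February 5 and the fourth is February 26.
12 September 2016 does not fall between 3 October 2016 and 26 February 2017, so daylight saving is not in effect and Kesir is at UTC−09:45.
06:00 Kesir + 9h45m = 15:45 UTC.
1 September 2016 is a Thursday, so the first Friday is September 2 and the third is September 16.
1 February 2017 is a Wednesday, so Saturdays fall on 4, 11, 18, 25; the last is February 25.
At the standard offset (UTC+08:00), 15:45 UTC + 8h = 23:45 Halarn Isles standard time.
The standard-time date in Halarn Isles, 12 September 2016, is outside the daylight-saving period (16 September 2016 – 25 February 2017), so Halarn Isles is on standard time, UTC+08:00.
15:45 UTC + 8h = 23:45 Halarn Isles.

23:45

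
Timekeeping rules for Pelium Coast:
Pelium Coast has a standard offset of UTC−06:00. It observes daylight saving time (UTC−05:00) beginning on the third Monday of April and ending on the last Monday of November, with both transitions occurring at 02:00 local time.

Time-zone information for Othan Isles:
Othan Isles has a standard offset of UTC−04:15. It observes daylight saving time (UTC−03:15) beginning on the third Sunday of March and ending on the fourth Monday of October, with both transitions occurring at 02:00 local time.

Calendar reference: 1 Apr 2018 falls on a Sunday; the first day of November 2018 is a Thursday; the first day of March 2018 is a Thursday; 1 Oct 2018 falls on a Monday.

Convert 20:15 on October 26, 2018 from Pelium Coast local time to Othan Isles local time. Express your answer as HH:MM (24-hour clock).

1 April 2018 is a Sunday, so the first Monday is April 2 and the third is April 16.
1 November 2018 is a Thursday, so Mondays fall on 5, 12, 19, 26; the last is November 26.
October 26, 2018 falls between 16 April and 26 November, so daylight saving is in effect and Pelium Coast is at UTC−05:00.
20:15 Pelium Coast + 5h = 01:15 UTC (rolling into the next day, 27 October 2018).
1 March 2018 is a Thursday, so the first Sunday is March 4 and the third is March 18.
1 October 2018 is a Monday, so the first Monday is October 1 and the fourth is October 22.
At the standard offset (UTC−04:15), 01:15 UTC − 4h15m = 21:00 Othan Isles standard time (rolling into the previous day, 26 October 2018).
The standard-time date in Othan Isles, October 26, 2018, is outside the daylight-saving period (18 March – 22 October), so Othan Isles is on standard time, UTC−04:15.
01:15 UTC − 4h15m = 21:00 Othan Isles (rolling into the previous day, 26 October 2018).

21:00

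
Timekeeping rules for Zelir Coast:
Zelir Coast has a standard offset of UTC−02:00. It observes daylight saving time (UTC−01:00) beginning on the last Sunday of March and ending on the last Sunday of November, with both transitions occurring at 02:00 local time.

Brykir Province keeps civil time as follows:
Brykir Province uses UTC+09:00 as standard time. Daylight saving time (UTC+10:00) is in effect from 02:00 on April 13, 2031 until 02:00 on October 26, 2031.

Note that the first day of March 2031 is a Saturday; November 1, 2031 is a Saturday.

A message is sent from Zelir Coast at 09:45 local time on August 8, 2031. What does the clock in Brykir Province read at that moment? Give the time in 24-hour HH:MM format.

20:45

1 March 2031 is a Saturday, so Sundays fall on 2, 9, 16, 23, 30; the last is March 30.
1 November 2031 is a Saturday, so Sundays fall on 2, 9, 16, 23, 30; the last is November 30.
August 8, 2031 lies within the daylight-saving period (30 March – 30 November), so Zelir Coast is on daylight time, UTC−01:00.
09:45 Zelir Coast + 1h = 10:45 UTC.
At the standard offset (UTC+09:00), 10:45 UTC + 9h = 19:45 Brykir Province standard time.
The standard-time date in Brykir Province, August 8, 2031, falls between 13 April and 26 October, so daylight saving is in effect and Brykir Province is at UTC+10:00.
10:45 UTC + 10h = 20:45 Brykir Province.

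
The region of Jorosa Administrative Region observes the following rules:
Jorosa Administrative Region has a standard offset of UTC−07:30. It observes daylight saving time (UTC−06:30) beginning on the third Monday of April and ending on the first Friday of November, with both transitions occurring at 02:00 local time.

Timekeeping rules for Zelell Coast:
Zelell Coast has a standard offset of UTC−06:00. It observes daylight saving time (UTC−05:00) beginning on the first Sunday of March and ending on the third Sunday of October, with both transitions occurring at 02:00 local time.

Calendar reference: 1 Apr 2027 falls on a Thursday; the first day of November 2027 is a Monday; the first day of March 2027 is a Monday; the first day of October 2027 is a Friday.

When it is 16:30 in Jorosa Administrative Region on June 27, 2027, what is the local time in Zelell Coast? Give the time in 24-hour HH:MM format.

18:00

1 April 2027 is a Thursday, so the first Monday is April 5 and the third is April 19.
1 November 2027 is a Monday, so the first Friday is November 5.
June 27, 2027 falls between 19 April and 5 November, so daylight saving is in effect and Jorosa Administrative Region is at UTC−06:30.
16:30 Jorosa Administrative Region + 6h30m = 23:00 UTC.
1 March 2027 is a Monday, so the first Sunday is March 7.
1 October 2027 is a Friday, so the first Sunday is October 3 and the third is October 17.
At the standard offset (UTC−06:00), 23:00 UTC − 6h = 17:00 Zelell Coast standard time.
The standard-time date in Zelell Coast, June 27, 2027, lies within the daylight-saving period (7 March – 17 October), so Zelell Coast is on daylight time, UTC−05:00.
23:00 UTC − 5h = 18:00 Zelell Coast.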